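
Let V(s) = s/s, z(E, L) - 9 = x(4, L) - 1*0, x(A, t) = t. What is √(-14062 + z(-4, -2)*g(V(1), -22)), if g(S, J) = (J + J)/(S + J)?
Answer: I*√126426/3 ≈ 118.52*I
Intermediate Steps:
z(E, L) = 9 + L (z(E, L) = 9 + (L - 1*0) = 9 + (L + 0) = 9 + L)
V(s) = 1
g(S, J) = 2*J/(J + S) (g(S, J) = (2*J)/(J + S) = 2*J/(J + S))
√(-14062 + z(-4, -2)*g(V(1), -22)) = √(-14062 + (9 - 2)*(2*(-22)/(-22 + 1))) = √(-14062 + 7*(2*(-22)/(-21))) = √(-14062 + 7*(2*(-22)*(-1/21))) = √(-14062 + 7*(44/21)) = √(-14062 + 44/3) = √(-42142/3) = I*√126426/3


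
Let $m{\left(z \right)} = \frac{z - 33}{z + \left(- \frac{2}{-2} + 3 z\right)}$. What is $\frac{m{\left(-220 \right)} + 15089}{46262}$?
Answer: $\frac{6631742}{20332149} \approx 0.32617$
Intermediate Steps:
$m{\left(z \right)} = \frac{-33 + z}{1 + 4 z}$ ($m{\left(z \right)} = \frac{-33 + z}{z + \left(\left(-2\right) \left(- \frac{1}{2}\right) + 3 z\right)} = \frac{-33 + z}{z + \left(1 + 3 z\right)} = \frac{-33 + z}{1 + 4 z}$)
$\frac{m{\left(-220 \right)} + 15089}{46262} = \frac{\frac{-33 - 220}{1 + 4 \left(-220\right)} + 15089}{46262} = \left(\frac{1}{1 - 880} \left(-253\right) + 15089\right) \frac{1}{46262} = \left(\frac{1}{-879} \left(-253\right) + 15089\right) \frac{1}{46262} = \left(\left(- \frac{1}{879}\right) \left(-253\right) + 15089\right) \frac{1}{46262} = \left(\frac{253}{879} + 15089\right) \frac{1}{46262} = \frac{13263484}{879} \cdot \frac{1}{46262} = \frac{6631742}{20332149}$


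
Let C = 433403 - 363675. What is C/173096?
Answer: 8716/21637 ≈ 0.40283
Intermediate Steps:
C = 69728
C/173096 = 69728/173096 = 69728*(1/173096) = 8716/21637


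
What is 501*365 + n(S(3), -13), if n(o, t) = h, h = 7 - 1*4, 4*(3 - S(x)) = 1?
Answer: 182868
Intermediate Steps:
S(x) = 11/4 (S(x) = 3 - ¼*1 = 3 - ¼ = 11/4)
h = 3 (h = 7 - 4 = 3)
n(o, t) = 3
501*365 + n(S(3), -13) = 501*365 + 3 = 182865 + 3 = 182868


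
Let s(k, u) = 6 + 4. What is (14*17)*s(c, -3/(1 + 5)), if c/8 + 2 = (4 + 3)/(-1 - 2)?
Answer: 2380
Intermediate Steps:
c = -104/3 (c = -16 + 8*((4 + 3)/(-1 - 2)) = -16 + 8*(7/(-3)) = -16 + 8*(7*(-1/3)) = -16 + 8*(-7/3) = -16 - 56/3 = -104/3 ≈ -34.667)
s(k, u) = 10
(14*17)*s(c, -3/(1 + 5)) = (14*17)*10 = 238*10 = 2380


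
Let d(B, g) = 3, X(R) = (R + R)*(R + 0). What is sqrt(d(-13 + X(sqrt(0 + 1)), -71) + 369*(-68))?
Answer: I*sqrt(25089) ≈ 158.4*I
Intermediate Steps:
X(R) = 2*R**2 (X(R) = (2*R)*R = 2*R**2)
sqrt(d(-13 + X(sqrt(0 + 1)), -71) + 369*(-68)) = sqrt(3 + 369*(-68)) = sqrt(3 - 25092) = sqrt(-25089) = I*sqrt(25089)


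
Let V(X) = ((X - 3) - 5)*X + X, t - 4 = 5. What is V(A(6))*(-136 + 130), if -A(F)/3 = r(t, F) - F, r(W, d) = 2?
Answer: -360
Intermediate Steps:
t = 9 (t = 4 + 5 = 9)
A(F) = -6 + 3*F (A(F) = -3*(2 - F) = -6 + 3*F)
V(X) = X + X*(-8 + X) (V(X) = ((-3 + X) - 5)*X + X = (-8 + X)*X + X = X*(-8 + X) + X = X + X*(-8 + X))
V(A(6))*(-136 + 130) = ((-6 + 3*6)*(-7 + (-6 + 3*6)))*(-136 + 130) = ((-6 + 18)*(-7 + (-6 + 18)))*(-6) = (12*(-7 + 12))*(-6) = (12*5)*(-6) = 60*(-6) = -360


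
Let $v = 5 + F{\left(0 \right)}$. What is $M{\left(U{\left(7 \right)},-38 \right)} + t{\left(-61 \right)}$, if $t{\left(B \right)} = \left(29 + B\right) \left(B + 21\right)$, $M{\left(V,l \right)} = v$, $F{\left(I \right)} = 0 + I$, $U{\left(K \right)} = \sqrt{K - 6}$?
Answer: $1285$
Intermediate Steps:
$U{\left(K \right)} = \sqrt{-6 + K}$
$F{\left(I \right)} = I$
$v = 5$ ($v = 5 + 0 = 5$)
$M{\left(V,l \right)} = 5$
$t{\left(B \right)} = \left(21 + B\right) \left(29 + B\right)$ ($t{\left(B \right)} = \left(29 + B\right) \left(21 + B\right) = \left(21 + B\right) \left(29 + B\right)$)
$M{\left(U{\left(7 \right)},-38 \right)} + t{\left(-61 \right)} = 5 + \left(609 + \left(-61\right)^{2} + 50 \left(-61\right)\right) = 5 + \left(609 + 3721 - 3050\right) = 5 + 1280 = 1285$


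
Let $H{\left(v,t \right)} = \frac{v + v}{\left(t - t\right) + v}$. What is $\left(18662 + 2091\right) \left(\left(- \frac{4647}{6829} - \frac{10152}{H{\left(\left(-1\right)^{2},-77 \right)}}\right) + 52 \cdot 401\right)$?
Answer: $\frac{2235713571721}{6829} \approx 3.2739 \cdot 10^{8}$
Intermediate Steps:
$H{\left(v,t \right)} = 2$ ($H{\left(v,t \right)} = \frac{2 v}{0 + v} = \frac{2 v}{v} = 2$)
$\left(18662 + 2091\right) \left(\left(- \frac{4647}{6829} - \frac{10152}{H{\left(\left(-1\right)^{2},-77 \right)}}\right) + 52 \cdot 401\right) = \left(18662 + 2091\right) \left(\left(- \frac{4647}{6829} - \frac{10152}{2}\right) + 52 \cdot 401\right) = 20753 \left(\left(\left(-4647\right) \frac{1}{6829} - 5076\right) + 20852\right) = 20753 \left(\left(- \frac{4647}{6829} - 5076\right) + 20852\right) = 20753 \left(- \frac{34668651}{6829} + 20852\right) = 20753 \cdot \frac{107729657}{6829} = \frac{2235713571721}{6829}$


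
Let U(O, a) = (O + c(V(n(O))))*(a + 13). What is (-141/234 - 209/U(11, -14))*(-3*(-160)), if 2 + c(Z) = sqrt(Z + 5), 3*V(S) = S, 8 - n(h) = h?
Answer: 114800/13 ≈ 8830.8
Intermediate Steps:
n(h) = 8 - h
V(S) = S/3
c(Z) = -2 + sqrt(5 + Z) (c(Z) = -2 + sqrt(Z + 5) = -2 + sqrt(5 + Z))
U(O, a) = (13 + a)*(-2 + O + sqrt(23/3 - O/3)) (U(O, a) = (O + (-2 + sqrt(5 + (8 - O)/3)))*(a + 13) = (O + (-2 + sqrt(5 + (8/3 - O/3))))*(13 + a) = (O + (-2 + sqrt(23/3 - O/3)))*(13 + a) = (-2 + O + sqrt(23/3 - O/3))*(13 + a) = (13 + a)*(-2 + O + sqrt(23/3 - O/3)))
(-141/234 - 209/U(11, -14))*(-3*(-160)) = (-141/234 - 209/(-26 + 13*11 + 13*sqrt(69 - 3*11)/3 + 11*(-14) + (1/3)*(-14)*(-6 + sqrt(69 - 3*11))))*(-3*(-160)) = (-141*1/234 - 209/(-26 + 143 + 13*sqrt(69 - 33)/3 - 154 + (1/3)*(-14)*(-6 + sqrt(69 - 33))))*480 = (-47/78 - 209/(-26 + 143 + 13*sqrt(36)/3 - 154 + (1/3)*(-14)*(-6 + sqrt(36))))*480 = (-47/78 - 209/(-26 + 143 + (13/3)*6 - 154 + (1/3)*(-14)*(-6 + 6)))*480 = (-47/78 - 209/(-26 + 143 + 26 - 154 + (1/3)*(-14)*0))*480 = (-47/78 - 209/(-26 + 143 + 26 - 154 + 0))*480 = (-47/78 - 209/(-11))*480 = (-47/78 - 209*(-1/11))*480 = (-47/78 + 19)*480 = (1435/78)*480 = 114800/13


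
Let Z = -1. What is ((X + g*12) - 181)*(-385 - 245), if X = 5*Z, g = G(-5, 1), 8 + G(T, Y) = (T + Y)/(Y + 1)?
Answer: 192780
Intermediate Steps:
G(T, Y) = -8 + (T + Y)/(1 + Y) (G(T, Y) = -8 + (T + Y)/(Y + 1) = -8 + (T + Y)/(1 + Y))
g = -10 (g = (-8 - 5 - 7*1)/(1 + 1) = (-8 - 5 - 7)/2 = (1/2)*(-20) = -10)
X = -5 (X = 5*(-1) = -5)
((X + g*12) - 181)*(-385 - 245) = ((-5 - 10*12) - 181)*(-385 - 245) = ((-5 - 120) - 181)*(-630) = (-125 - 181)*(-630) = -306*(-630) = 192780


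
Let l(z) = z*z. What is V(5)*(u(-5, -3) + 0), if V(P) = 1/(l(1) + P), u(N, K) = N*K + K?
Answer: 2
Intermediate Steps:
l(z) = z**2
u(N, K) = K + K*N (u(N, K) = K*N + K = K + K*N)
V(P) = 1/(1 + P) (V(P) = 1/(1**2 + P) = 1/(1 + P))
V(5)*(u(-5, -3) + 0) = (-3*(1 - 5) + 0)/(1 + 5) = (-3*(-4) + 0)/6 = (12 + 0)/6 = (1/6)*12 = 2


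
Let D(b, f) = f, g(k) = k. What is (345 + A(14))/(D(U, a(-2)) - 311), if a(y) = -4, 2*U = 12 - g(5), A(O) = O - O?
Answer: -23/21 ≈ -1.0952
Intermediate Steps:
A(O) = 0
U = 7/2 (U = (12 - 1*5)/2 = (12 - 5)/2 = (½)*7 = 7/2 ≈ 3.5000)
(345 + A(14))/(D(U, a(-2)) - 311) = (345 + 0)/(-4 - 311) = 345/(-315) = 345*(-1/315) = -23/21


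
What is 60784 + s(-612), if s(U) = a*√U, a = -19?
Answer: 60784 - 114*I*√17 ≈ 60784.0 - 470.03*I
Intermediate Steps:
s(U) = -19*√U
60784 + s(-612) = 60784 - 114*I*√17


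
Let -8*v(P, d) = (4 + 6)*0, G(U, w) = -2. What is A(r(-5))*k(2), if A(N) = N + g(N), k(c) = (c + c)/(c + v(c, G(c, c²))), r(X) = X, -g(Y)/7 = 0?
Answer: -10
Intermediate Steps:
g(Y) = 0 (g(Y) = -7*0 = 0)
v(P, d) = 0 (v(P, d) = -(4 + 6)*0/8 = -5*0/4 = -⅛*0 = 0)
k(c) = 2 (k(c) = (c + c)/(c + 0) = (2*c)/c = 2)
A(N) = N (A(N) = N + 0 = N)
A(r(-5))*k(2) = -5*2 = -10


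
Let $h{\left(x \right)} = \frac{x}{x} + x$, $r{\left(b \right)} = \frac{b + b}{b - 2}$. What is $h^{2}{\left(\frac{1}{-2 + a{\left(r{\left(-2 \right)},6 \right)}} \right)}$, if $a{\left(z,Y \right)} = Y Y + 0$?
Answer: $\frac{1225}{1156} \approx 1.0597$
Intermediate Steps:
$r{\left(b \right)} = \frac{2 b}{-2 + b}$
$a{\left(z,Y \right)} = Y^{2}$ ($a{\left(z,Y \right)} = Y^{2} + 0 = Y^{2}$)
$h{\left(x \right)} = 1 + x$
$h^{2}{\left(\frac{1}{-2 + a{\left(r{\left(-2 \right)},6 \right)}} \right)} = \left(1 + \frac{1}{-2 + 6^{2}}\right)^{2} = \left(1 + \frac{1}{-2 + 36}\right)^{2} = \left(1 + \frac{1}{34}\right)^{2} = \left(\frac{35}{34}\right)^{2} = \frac{1225}{1156}$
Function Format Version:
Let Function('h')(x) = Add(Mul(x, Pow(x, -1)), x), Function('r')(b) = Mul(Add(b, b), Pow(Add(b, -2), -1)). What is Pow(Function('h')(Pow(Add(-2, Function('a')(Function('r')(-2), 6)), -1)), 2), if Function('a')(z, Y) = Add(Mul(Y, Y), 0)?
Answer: Rational(1225, 1156) ≈ 1.0597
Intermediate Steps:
Function('r')(b) = Mul(2, b, Pow(Add(-2, b), -1)) (Function('r')(b) = Mul(Mul(2, b), Pow(Add(-2, b), -1)) = Mul(2, b, Pow(Add(-2, b), -1)))
Function('a')(z, Y) = Pow(Y, 2) (Function('a')(z, Y) = Add(Pow(Y, 2), 0) = Pow(Y, 2))
Function('h')(x) = Add(1, x)
Pow(Function('h')(Pow(Add(-2, Function('a')(Function('r')(-2), 6)), -1)), 2) = Pow(Add(1, Pow(Add(-2, Pow(6, 2)), -1)), 2) = Pow(Add(1, Pow(Add(-2, 36), -1)), 2) = Pow(Add(1, Pow(34, -1)), 2) = Pow(Add(1, Rational(1, 34)), 2) = Pow(Rational(35, 34), 2) = Rational(1225, 1156)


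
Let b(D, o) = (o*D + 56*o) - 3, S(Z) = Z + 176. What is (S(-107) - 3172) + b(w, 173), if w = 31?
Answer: 11945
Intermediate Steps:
S(Z) = 176 + Z
b(D, o) = -3 + 56*o + D*o (b(D, o) = (D*o + 56*o) - 3 = (56*o + D*o) - 3 = -3 + 56*o + D*o)
(S(-107) - 3172) + b(w, 173) = ((176 - 107) - 3172) + (-3 + 56*173 + 31*173) = (69 - 3172) + (-3 + 9688 + 5363) = -3103 + 15048 = 11945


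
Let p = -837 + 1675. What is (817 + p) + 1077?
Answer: 2732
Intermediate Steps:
p = 838
(817 + p) + 1077 = (817 + 838) + 1077 = 1655 + 1077 = 2732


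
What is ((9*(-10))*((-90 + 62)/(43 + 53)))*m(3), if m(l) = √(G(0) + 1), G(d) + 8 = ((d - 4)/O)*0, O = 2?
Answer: 105*I*√7/4 ≈ 69.451*I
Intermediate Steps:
G(d) = -8 (G(d) = -8 + ((d - 4)/2)*0 = -8 + ((-4 + d)*(½))*0 = -8 + (-2 + d/2)*0 = -8 + 0 = -8)
m(l) = I*√7 (m(l) = √(-8 + 1) = √(-7) = I*√7)
((9*(-10))*((-90 + 62)/(43 + 53)))*m(3) = ((9*(-10))*((-90 + 62)/(43 + 53)))*(I*√7) = (-(-2520)/96)*(I*√7) = (-90*(-7/24))*(I*√7) = 105*(I*√7)/4 = 105*I*√7/4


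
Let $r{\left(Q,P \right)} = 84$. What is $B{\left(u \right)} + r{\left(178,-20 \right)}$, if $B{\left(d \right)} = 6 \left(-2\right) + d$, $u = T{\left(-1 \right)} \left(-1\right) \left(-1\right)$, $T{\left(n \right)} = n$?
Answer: $71$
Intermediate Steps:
$u = -1$ ($u = \left(-1\right) \left(-1\right) \left(-1\right) = 1 \left(-1\right) = -1$)
$B{\left(d \right)} = -12 + d$
$B{\left(u \right)} + r{\left(178,-20 \right)} = \left(-12 - 1\right) + 84 = -13 + 84 = 71$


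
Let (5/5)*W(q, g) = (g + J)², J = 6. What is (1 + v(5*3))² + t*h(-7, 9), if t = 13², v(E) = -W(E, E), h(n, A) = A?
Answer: 195121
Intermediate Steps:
W(q, g) = (6 + g)² (W(q, g) = (g + 6)² = (6 + g)²)
v(E) = -(6 + E)²
t = 169
(1 + v(5*3))² + t*h(-7, 9) = (1 - (6 + 5*3)²)² + 169*9 = (1 - (6 + 15)²)² + 1521 = (1 - 1*21²)² + 1521 = (1 - 1*441)² + 1521 = (1 - 441)² + 1521 = (-440)² + 1521 = 193600 + 1521 = 195121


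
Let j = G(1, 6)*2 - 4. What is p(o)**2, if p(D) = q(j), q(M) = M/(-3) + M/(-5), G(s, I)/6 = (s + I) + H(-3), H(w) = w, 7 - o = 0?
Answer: 123904/225 ≈ 550.68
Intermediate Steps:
o = 7 (o = 7 - 1*0 = 7 + 0 = 7)
G(s, I) = -18 + 6*I + 6*s (G(s, I) = 6*((s + I) - 3) = 6*((I + s) - 3) = 6*(-3 + I + s) = -18 + 6*I + 6*s)
j = 44 (j = (-18 + 6*6 + 6*1)*2 - 4 = (-18 + 36 + 6)*2 - 4 = 24*2 - 4 = 48 - 4 = 44)
q(M) = -8*M/15 (q(M) = M*(-1/3) + M*(-1/5) = -M/3 - M/5 = -8*M/15)
p(D) = -352/15 (p(D) = -8/15*44 = -352/15)
p(o)**2 = (-352/15)**2 = 123904/225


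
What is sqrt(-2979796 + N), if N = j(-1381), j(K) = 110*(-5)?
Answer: I*sqrt(2980346) ≈ 1726.4*I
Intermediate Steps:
j(K) = -550
N = -550
sqrt(-2979796 + N) = sqrt(-2979796 - 550) = sqrt(-2980346) = I*sqrt(2980346)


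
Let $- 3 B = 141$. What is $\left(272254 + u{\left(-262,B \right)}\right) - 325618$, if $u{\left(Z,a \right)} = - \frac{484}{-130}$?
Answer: $- \frac{3468418}{65} \approx -53360.0$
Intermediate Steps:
$B = -47$ ($B = \left(- \frac{1}{3}\right) 141 = -47$)
$u{\left(Z,a \right)} = \frac{242}{65}$ ($u{\left(Z,a \right)} = \left(-484\right) \left(- \frac{1}{130}\right) = \frac{242}{65}$)
$\left(272254 + u{\left(-262,B \right)}\right) - 325618 = \left(272254 + \frac{242}{65}\right) - 325618 = \frac{17696752}{65} - 325618 = - \frac{3468418}{65}$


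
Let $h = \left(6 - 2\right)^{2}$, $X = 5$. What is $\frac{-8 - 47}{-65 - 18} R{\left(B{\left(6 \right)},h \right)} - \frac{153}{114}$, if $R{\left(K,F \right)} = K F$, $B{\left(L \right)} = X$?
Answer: $\frac{162967}{3154} \approx 51.67$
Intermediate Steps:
$h = 16$ ($h = 4^{2} = 16$)
$B{\left(L \right)} = 5$
$R{\left(K,F \right)} = F K$
$\frac{-8 - 47}{-65 - 18} R{\left(B{\left(6 \right)},h \right)} - \frac{153}{114} = \frac{-8 - 47}{-65 - 18} \cdot 16 \cdot 5 - \frac{153}{114} = - \frac{55}{-83} \cdot 80 - \frac{51}{38} = \left(-55\right) \left(- \frac{1}{83}\right) 80 - \frac{51}{38} = \frac{55}{83} \cdot 80 - \frac{51}{38} = \frac{4400}{83} - \frac{51}{38} = \frac{162967}{3154}$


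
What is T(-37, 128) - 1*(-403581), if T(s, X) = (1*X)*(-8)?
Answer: 402557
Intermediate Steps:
T(s, X) = -8*X (T(s, X) = X*(-8) = -8*X)
T(-37, 128) - 1*(-403581) = -8*128 - 1*(-403581) = -1024 + 403581 = 402557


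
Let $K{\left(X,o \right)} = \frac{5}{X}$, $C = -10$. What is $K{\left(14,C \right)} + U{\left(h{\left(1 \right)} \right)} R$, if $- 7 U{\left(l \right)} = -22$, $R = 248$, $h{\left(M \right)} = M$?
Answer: $\frac{10917}{14} \approx 779.79$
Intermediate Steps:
$U{\left(l \right)} = \frac{22}{7}$ ($U{\left(l \right)} = \left(- \frac{1}{7}\right) \left(-22\right) = \frac{22}{7}$)
$K{\left(14,C \right)} + U{\left(h{\left(1 \right)} \right)} R = \frac{5}{14} + \frac{22}{7} \cdot 248 = 5 \cdot \frac{1}{14} + \frac{5456}{7} = \frac{5}{14} + \frac{5456}{7} = \frac{10917}{14}$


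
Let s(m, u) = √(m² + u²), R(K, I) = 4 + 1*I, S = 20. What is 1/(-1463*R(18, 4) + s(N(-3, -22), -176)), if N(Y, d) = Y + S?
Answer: -11704/136952351 - 13*√185/136952351 ≈ -8.6752e-5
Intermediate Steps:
N(Y, d) = 20 + Y (N(Y, d) = Y + 20 = 20 + Y)
R(K, I) = 4 + I
1/(-1463*R(18, 4) + s(N(-3, -22), -176)) = 1/(-1463*(4 + 4) + √((20 - 3)² + (-176)²)) = 1/(-1463*8 + √(17² + 30976)) = 1/(-11704 + √(289 + 30976)) = 1/(-11704 + √31265) = 1/(-11704 + 13*√185)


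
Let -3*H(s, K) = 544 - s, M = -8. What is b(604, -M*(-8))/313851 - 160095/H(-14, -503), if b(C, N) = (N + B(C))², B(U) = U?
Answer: 5588912605/6486254 ≈ 861.66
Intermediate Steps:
H(s, K) = -544/3 + s/3 (H(s, K) = -(544 - s)/3 = -544/3 + s/3)
b(C, N) = (C + N)² (b(C, N) = (N + C)² = (C + N)²)
b(604, -M*(-8))/313851 - 160095/H(-14, -503) = (604 - 1*(-8)*(-8))²/313851 - 160095/(-544/3 + (⅓)*(-14)) = (604 + 8*(-8))²*(1/313851) - 160095/(-544/3 - 14/3) = (604 - 64)²*(1/313851) - 160095/(-186) = 540²*(1/313851) - 160095*(-1/186) = 291600*(1/313851) + 53365/62 = 97200/104617 + 53365/62 = 5588912605/6486254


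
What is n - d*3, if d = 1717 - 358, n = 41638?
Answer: 37561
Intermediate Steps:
d = 1359
n - d*3 = 41638 - 1359*3 = 41638 - 1*4077 = 41638 - 4077 = 37561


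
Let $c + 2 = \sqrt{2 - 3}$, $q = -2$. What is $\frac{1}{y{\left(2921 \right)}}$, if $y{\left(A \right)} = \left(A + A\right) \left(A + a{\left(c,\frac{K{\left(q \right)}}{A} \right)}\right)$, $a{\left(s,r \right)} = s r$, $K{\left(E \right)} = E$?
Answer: $\frac{8532245}{145598409480058} + \frac{i}{72799204740029} \approx 5.8601 \cdot 10^{-8} + 1.3736 \cdot 10^{-14} i$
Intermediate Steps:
$c = -2 + i$ ($c = -2 + \sqrt{2 - 3} = -2 + \sqrt{-1} = -2 + i \approx -2.0 + 1.0 i$)
$a{\left(s,r \right)} = r s$
$y{\left(A \right)} = 2 A \left(A - \frac{2 \left(-2 + i\right)}{A}\right)$ ($y{\left(A \right)} = \left(A + A\right) \left(A + - \frac{2}{A} \left(-2 + i\right)\right) = 2 A \left(A - \frac{2 \left(-2 + i\right)}{A}\right)$)
$\frac{1}{y{\left(2921 \right)}} = \frac{1}{8 - 4 i + 2 \cdot 2921^{2}} = \frac{1}{8 - 4 i + 2 \cdot 8532241} = \frac{1}{8 - 4 i + 17064482} = \frac{1}{17064490 - 4 i} = \frac{17064490 + 4 i}{291196818960116}$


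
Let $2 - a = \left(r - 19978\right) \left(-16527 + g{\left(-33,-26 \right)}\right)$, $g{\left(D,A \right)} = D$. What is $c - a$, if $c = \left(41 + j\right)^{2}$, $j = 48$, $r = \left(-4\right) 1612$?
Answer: $437622479$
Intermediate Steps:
$r = -6448$
$c = 7921$ ($c = \left(41 + 48\right)^{2} = 89^{2} = 7921$)
$a = -437614558$ ($a = 2 - \left(-6448 - 19978\right) \left(-16527 - 33\right) = 2 - \left(-26426\right) \left(-16560\right) = 2 - 437614560 = -437614558$)
$c - a = 7921 - -437614558 = 7921 + 437614558 = 437622479$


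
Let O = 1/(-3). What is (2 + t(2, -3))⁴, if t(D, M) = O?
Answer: 625/81 ≈ 7.7160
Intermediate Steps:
O = -⅓ ≈ -0.33333
t(D, M) = -⅓
(2 + t(2, -3))⁴ = (2 - ⅓)⁴ = (5/3)⁴ = 625/81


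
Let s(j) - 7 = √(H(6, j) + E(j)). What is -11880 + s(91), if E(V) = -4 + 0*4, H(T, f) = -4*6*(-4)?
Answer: -11873 + 2*√23 ≈ -11863.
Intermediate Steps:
H(T, f) = 96 (H(T, f) = -24*(-4) = 96)
E(V) = -4 (E(V) = -4 + 0 = -4)
s(j) = 7 + 2*√23 (s(j) = 7 + √(96 - 4) = 7 + √92 = 7 + 2*√23)
-11880 + s(91) = -11880 + (7 + 2*√23) = -11873 + 2*√23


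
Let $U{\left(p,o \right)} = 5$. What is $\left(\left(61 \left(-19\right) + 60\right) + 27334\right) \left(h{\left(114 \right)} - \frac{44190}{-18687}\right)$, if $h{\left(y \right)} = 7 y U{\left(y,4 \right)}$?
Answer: $\frac{652423523400}{6229} \approx 1.0474 \cdot 10^{8}$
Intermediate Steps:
$h{\left(y \right)} = 35 y$ ($h{\left(y \right)} = 7 y 5 = 35 y$)
$\left(\left(61 \left(-19\right) + 60\right) + 27334\right) \left(h{\left(114 \right)} - \frac{44190}{-18687}\right) = \left(\left(61 \left(-19\right) + 60\right) + 27334\right) \left(35 \cdot 114 - \frac{44190}{-18687}\right) = \left(\left(-1159 + 60\right) + 27334\right) \left(3990 - - \frac{14730}{6229}\right) = \left(-1099 + 27334\right) \left(3990 + \frac{14730}{6229}\right) = 26235 \cdot \frac{24868440}{6229} = \frac{652423523400}{6229}$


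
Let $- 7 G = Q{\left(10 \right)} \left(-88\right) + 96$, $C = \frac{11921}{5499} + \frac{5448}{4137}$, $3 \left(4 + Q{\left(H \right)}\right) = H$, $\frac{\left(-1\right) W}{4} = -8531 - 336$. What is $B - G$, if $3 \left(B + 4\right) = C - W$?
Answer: $- \frac{20655388865}{1749951} \approx -11803.0$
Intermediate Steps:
$W = 35468$ ($W = - 4 \left(-8531 - 336\right) = \left(-4\right) \left(-8867\right) = 35468$)
$Q{\left(H \right)} = -4 + \frac{H}{3}$
$C = \frac{2032711}{583317}$ ($C = 11921 \cdot \frac{1}{5499} + 5448 \cdot \frac{1}{4137} = \frac{917}{423} + \frac{1816}{1379} = \frac{2032711}{583317} \approx 3.4847$)
$B = - \frac{20694054449}{1749951}$ ($B = -4 + \frac{\frac{2032711}{583317} - 35468}{3} = -4 + \frac{1}{3} \left(- \frac{20687054645}{583317}\right) = -4 - \frac{20687054645}{1749951} = - \frac{20694054449}{1749951} \approx -11826.0$)
$G = - \frac{464}{21}$ ($G = - \frac{\left(-4 + \frac{1}{3} \cdot 10\right) \left(-88\right) + 96}{7} = - \frac{\left(-4 + \frac{10}{3}\right) \left(-88\right) + 96}{7} = - \frac{\left(- \frac{2}{3}\right) \left(-88\right) + 96}{7} = - \frac{\frac{176}{3} + 96}{7} = \left(- \frac{1}{7}\right) \frac{464}{3} = - \frac{464}{21} \approx -22.095$)
$B - G = - \frac{20694054449}{1749951} - - \frac{464}{21} = - \frac{20694054449}{1749951} + \frac{464}{21} = - \frac{20655388865}{1749951}$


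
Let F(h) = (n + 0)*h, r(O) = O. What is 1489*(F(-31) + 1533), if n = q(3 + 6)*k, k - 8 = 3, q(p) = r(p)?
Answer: -2287104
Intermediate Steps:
q(p) = p
k = 11 (k = 8 + 3 = 11)
n = 99 (n = (3 + 6)*11 = 9*11 = 99)
F(h) = 99*h (F(h) = (99 + 0)*h = 99*h)
1489*(F(-31) + 1533) = 1489*(99*(-31) + 1533) = 1489*(-3069 + 1533) = 1489*(-1536) = -2287104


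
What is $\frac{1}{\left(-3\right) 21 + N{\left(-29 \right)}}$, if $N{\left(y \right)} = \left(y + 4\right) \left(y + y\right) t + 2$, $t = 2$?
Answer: $\frac{1}{2839} \approx 0.00035224$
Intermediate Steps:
$N{\left(y \right)} = 2 + 4 y \left(4 + y\right)$ ($N{\left(y \right)} = \left(y + 4\right) \left(y + y\right) 2 + 2 = \left(4 + y\right) 2 y 2 + 2 = 2 y \left(4 + y\right) 2 + 2 = 4 y \left(4 + y\right) + 2 = 2 + 4 y \left(4 + y\right)$)
$\frac{1}{\left(-3\right) 21 + N{\left(-29 \right)}} = \frac{1}{\left(-3\right) 21 + \left(2 + 4 \left(-29\right)^{2} + 16 \left(-29\right)\right)} = \frac{1}{-63 + \left(2 + 4 \cdot 841 - 464\right)} = \frac{1}{-63 + \left(2 + 3364 - 464\right)} = \frac{1}{-63 + 2902} = \frac{1}{2839}$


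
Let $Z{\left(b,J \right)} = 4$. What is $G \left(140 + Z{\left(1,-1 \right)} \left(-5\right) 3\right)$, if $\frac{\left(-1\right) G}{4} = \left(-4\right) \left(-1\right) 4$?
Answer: $-5120$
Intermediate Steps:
$G = -64$ ($G = - 4 \left(-4\right) \left(-1\right) 4 = - 4 \cdot 4 \cdot 4 = \left(-4\right) 16 = -64$)
$G \left(140 + Z{\left(1,-1 \right)} \left(-5\right) 3\right) = - 64 \left(140 + 4 \left(-5\right) 3\right) = - 64 \left(140 - 60\right) = \left(-64\right) 80 = -5120$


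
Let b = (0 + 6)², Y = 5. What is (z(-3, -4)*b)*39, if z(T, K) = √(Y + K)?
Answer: 1404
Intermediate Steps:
b = 36 (b = 6² = 36)
z(T, K) = √(5 + K)
(z(-3, -4)*b)*39 = (√(5 - 4)*36)*39 = (√1*36)*39 = (1*36)*39 = 36*39 = 1404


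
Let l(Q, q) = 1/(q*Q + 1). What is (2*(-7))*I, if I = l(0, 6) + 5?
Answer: -84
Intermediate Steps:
l(Q, q) = 1/(1 + Q*q) (l(Q, q) = 1/(Q*q + 1) = 1/(1 + Q*q))
I = 6 (I = 1/(1 + 0*6) + 5 = 1/(1 + 0) + 5 = 1/1 + 5 = 1 + 5 = 6)
(2*(-7))*I = (2*(-7))*6 = -14*6 = -84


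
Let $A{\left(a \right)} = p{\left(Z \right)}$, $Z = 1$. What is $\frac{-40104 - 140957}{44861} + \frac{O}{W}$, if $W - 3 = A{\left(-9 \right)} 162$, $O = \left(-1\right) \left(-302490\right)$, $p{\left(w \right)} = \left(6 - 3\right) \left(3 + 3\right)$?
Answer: $\frac{4347162277}{43649753} \approx 99.592$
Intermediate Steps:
$p{\left(w \right)} = 18$ ($p{\left(w \right)} = 3 \cdot 6 = 18$)
$O = 302490$
$A{\left(a \right)} = 18$
$W = 2919$ ($W = 3 + 18 \cdot 162 = 3 + 2916 = 2919$)
$\frac{-40104 - 140957}{44861} + \frac{O}{W} = \frac{-40104 - 140957}{44861} + \frac{302490}{2919} = \left(-40104 - 140957\right) \frac{1}{44861} + 302490 \cdot \frac{1}{2919} = \left(-181061\right) \frac{1}{44861} + \frac{100830}{973} = - \frac{181061}{44861} + \frac{100830}{973} = \frac{4347162277}{43649753}$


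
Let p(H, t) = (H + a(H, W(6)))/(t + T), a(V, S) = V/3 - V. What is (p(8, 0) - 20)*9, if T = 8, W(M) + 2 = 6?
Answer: -177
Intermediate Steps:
W(M) = 4 (W(M) = -2 + 6 = 4)
a(V, S) = -2*V/3 (a(V, S) = V*(⅓) - V = V/3 - V = -2*V/3)
p(H, t) = H/(3*(8 + t)) (p(H, t) = (H - 2*H/3)/(t + 8) = (H/3)/(8 + t) = H/(3*(8 + t)))
(p(8, 0) - 20)*9 = ((⅓)*8/(8 + 0) - 20)*9 = ((⅓)*8/8 - 20)*9 = ((⅓)*8*(⅛) - 20)*9 = (⅓ - 20)*9 = -59/3*9 = -177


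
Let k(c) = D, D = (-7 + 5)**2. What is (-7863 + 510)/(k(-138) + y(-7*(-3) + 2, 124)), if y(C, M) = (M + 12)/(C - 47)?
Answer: 22059/5 ≈ 4411.8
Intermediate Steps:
D = 4 (D = (-2)**2 = 4)
y(C, M) = (12 + M)/(-47 + C)
k(c) = 4
(-7863 + 510)/(k(-138) + y(-7*(-3) + 2, 124)) = (-7863 + 510)/(4 + (12 + 124)/(-47 + (-7*(-3) + 2))) = -7353/(4 + 136/(-47 + (21 + 2))) = -7353/(4 + 136/(-47 + 23)) = -7353/(4 + 136/(-24)) = -7353/(4 - 1/24*136) = -7353/(4 - 17/3) = -7353/(-5/3) = -7353*(-3/5) = 22059/5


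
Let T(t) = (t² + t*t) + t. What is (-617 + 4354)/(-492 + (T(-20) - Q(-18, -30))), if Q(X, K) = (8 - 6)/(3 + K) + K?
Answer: 100899/8588 ≈ 11.749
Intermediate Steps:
T(t) = t + 2*t² (T(t) = (t² + t²) + t = 2*t² + t = t + 2*t²)
Q(X, K) = K + 2/(3 + K) (Q(X, K) = 2/(3 + K) + K = K + 2/(3 + K))
(-617 + 4354)/(-492 + (T(-20) - Q(-18, -30))) = (-617 + 4354)/(-492 + (-20*(1 + 2*(-20)) - (2 + (-30)² + 3*(-30))/(3 - 30))) = 3737/(-492 + (-20*(1 - 40) - (2 + 900 - 90)/(-27))) = 3737/(-492 + (-20*(-39) - (-1)*812/27)) = 3737/(-492 + (780 - 1*(-812/27))) = 3737/(-492 + (780 + 812/27)) = 3737/(-492 + 21872/27) = 3737/(8588/27) = 3737*(27/8588) = 100899/8588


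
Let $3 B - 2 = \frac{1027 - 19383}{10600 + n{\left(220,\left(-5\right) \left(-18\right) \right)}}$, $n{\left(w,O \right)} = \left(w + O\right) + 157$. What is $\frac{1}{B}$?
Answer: $\frac{33201}{3778} \approx 8.788$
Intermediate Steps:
$n{\left(w,O \right)} = 157 + O + w$ ($n{\left(w,O \right)} = \left(O + w\right) + 157 = 157 + O + w$)
$B = \frac{3778}{33201}$ ($B = \frac{2}{3} + \frac{\left(1027 - 19383\right) \frac{1}{10600 + \left(157 - -90 + 220\right)}}{3} = \frac{2}{3} + \frac{\left(-18356\right) \frac{1}{10600 + \left(157 + 90 + 220\right)}}{3} = \frac{2}{3} + \frac{\left(-18356\right) \frac{1}{10600 + 467}}{3} = \frac{2}{3} + \frac{\left(-18356\right) \frac{1}{11067}}{3} = \frac{2}{3} + \frac{1}{3} \left(- \frac{18356}{11067}\right) = \frac{2}{3} - \frac{18356}{33201} = \frac{3778}{33201} \approx 0.11379$)
$\frac{1}{B} = \frac{1}{\frac{3778}{33201}} = \frac{33201}{3778}$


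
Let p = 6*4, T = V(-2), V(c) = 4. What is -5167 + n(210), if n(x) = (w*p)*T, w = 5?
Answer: -4687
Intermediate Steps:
T = 4
p = 24
n(x) = 480 (n(x) = (5*24)*4 = 120*4 = 480)
-5167 + n(210) = -5167 + 480 = -4687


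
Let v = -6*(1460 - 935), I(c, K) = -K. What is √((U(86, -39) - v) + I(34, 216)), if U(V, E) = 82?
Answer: 2*√754 ≈ 54.918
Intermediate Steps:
v = -3150 (v = -6*525 = -3150)
√((U(86, -39) - v) + I(34, 216)) = √((82 - 1*(-3150)) - 1*216) = √((82 + 3150) - 216) = √(3232 - 216) = √3016 = 2*√754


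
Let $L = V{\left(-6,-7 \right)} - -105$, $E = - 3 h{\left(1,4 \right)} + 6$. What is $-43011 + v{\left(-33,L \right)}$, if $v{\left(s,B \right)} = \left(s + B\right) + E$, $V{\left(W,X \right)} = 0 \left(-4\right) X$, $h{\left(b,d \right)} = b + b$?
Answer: $-42939$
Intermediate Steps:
$h{\left(b,d \right)} = 2 b$
$E = 0$ ($E = - 3 \cdot 2 \cdot 1 + 6 = \left(-3\right) 2 + 6 = -6 + 6 = 0$)
$V{\left(W,X \right)} = 0$ ($V{\left(W,X \right)} = 0 X = 0$)
$L = 105$ ($L = 0 - -105 = 0 + 105 = 105$)
$v{\left(s,B \right)} = B + s$ ($v{\left(s,B \right)} = \left(s + B\right) + 0 = \left(B + s\right) + 0 = B + s$)
$-43011 + v{\left(-33,L \right)} = -43011 + \left(105 - 33\right) = -43011 + 72 = -42939$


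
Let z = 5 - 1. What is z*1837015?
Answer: 7348060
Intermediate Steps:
z = 4
z*1837015 = 4*1837015 = 7348060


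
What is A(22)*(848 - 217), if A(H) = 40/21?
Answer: 25240/21 ≈ 1201.9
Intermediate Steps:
A(H) = 40/21 (A(H) = 40*(1/21) = 40/21)
A(22)*(848 - 217) = 40*(848 - 217)/21 = (40/21)*631 = 25240/21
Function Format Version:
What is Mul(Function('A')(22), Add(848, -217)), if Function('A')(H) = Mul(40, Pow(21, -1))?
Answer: Rational(25240, 21) ≈ 1201.9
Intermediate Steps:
Function('A')(H) = Rational(40, 21) (Function('A')(H) = Mul(40, Rational(1, 21)) = Rational(40, 21))
Mul(Function('A')(22), Add(848, -217)) = Mul(Rational(40, 21), Add(848, -217)) = Mul(Rational(40, 21), 631) = Rational(25240, 21)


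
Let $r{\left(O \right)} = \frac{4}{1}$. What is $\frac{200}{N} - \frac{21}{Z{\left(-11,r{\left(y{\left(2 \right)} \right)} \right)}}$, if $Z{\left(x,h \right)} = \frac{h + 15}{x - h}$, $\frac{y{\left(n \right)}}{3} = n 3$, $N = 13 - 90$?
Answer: $\frac{20455}{1463} \approx 13.982$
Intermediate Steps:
$N = -77$ ($N = 13 - 90 = -77$)
$y{\left(n \right)} = 9 n$ ($y{\left(n \right)} = 3 n 3 = 3 \cdot 3 n = 9 n$)
$r{\left(O \right)} = 4$ ($r{\left(O \right)} = 4 \cdot 1 = 4$)
$Z{\left(x,h \right)} = \frac{15 + h}{x - h}$
$\frac{200}{N} - \frac{21}{Z{\left(-11,r{\left(y{\left(2 \right)} \right)} \right)}} = \frac{200}{-77} - \frac{21}{\frac{1}{-11 - 4} \left(15 + 4\right)} = 200 \left(- \frac{1}{77}\right) - \frac{21}{\frac{1}{-11 - 4} \cdot 19} = - \frac{200}{77} - \frac{21}{\frac{1}{-15} \cdot 19} = - \frac{200}{77} - \frac{21}{\left(- \frac{1}{15}\right) 19} = - \frac{200}{77} - \frac{21}{- \frac{19}{15}} = - \frac{200}{77} - - \frac{315}{19} = - \frac{200}{77} + \frac{315}{19} = \frac{20455}{1463}$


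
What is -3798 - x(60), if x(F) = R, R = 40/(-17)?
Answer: -64526/17 ≈ -3795.6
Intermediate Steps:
R = -40/17 (R = 40*(-1/17) = -40/17 ≈ -2.3529)
x(F) = -40/17
-3798 - x(60) = -3798 - 1*(-40/17) = -3798 + 40/17 = -64526/17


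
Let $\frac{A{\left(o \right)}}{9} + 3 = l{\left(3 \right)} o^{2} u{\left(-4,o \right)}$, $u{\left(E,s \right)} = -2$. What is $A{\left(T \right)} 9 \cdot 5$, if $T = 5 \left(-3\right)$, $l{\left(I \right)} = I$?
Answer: $-547965$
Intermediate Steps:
$T = -15$
$A{\left(o \right)} = -27 - 54 o^{2}$ ($A{\left(o \right)} = -27 + 9 \cdot 3 o^{2} \left(-2\right) = -27 + 9 \left(- 6 o^{2}\right) = -27 - 54 o^{2}$)
$A{\left(T \right)} 9 \cdot 5 = \left(-27 - 54 \left(-15\right)^{2}\right) 9 \cdot 5 = \left(-27 - 12150\right) 45 = \left(-12177\right) 45 = -547965$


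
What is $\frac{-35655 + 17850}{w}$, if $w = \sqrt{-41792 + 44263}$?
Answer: $- \frac{17805 \sqrt{2471}}{2471} \approx -358.18$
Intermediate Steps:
$w = \sqrt{2471} \approx 49.709$
$\frac{-35655 + 17850}{w} = \frac{-35655 + 17850}{\sqrt{2471}} = - 17805 \frac{\sqrt{2471}}{2471} = - \frac{17805 \sqrt{2471}}{2471}$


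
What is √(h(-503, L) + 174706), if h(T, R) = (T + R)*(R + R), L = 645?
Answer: √357886 ≈ 598.24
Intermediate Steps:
h(T, R) = 2*R*(R + T) (h(T, R) = (R + T)*(2*R) = 2*R*(R + T))
√(h(-503, L) + 174706) = √(2*645*(645 - 503) + 174706) = √(2*645*142 + 174706) = √(183180 + 174706) = √357886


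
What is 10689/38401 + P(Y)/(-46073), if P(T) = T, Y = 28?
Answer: 491399069/1769249273 ≈ 0.27774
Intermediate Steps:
10689/38401 + P(Y)/(-46073) = 10689/38401 + 28/(-46073) = 10689*(1/38401) + 28*(-1/46073) = 10689/38401 - 28/46073 = 491399069/1769249273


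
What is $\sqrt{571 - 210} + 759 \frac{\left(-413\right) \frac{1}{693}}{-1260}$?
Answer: $\frac{73177}{3780} \approx 19.359$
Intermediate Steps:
$\sqrt{571 - 210} + 759 \frac{\left(-413\right) \frac{1}{693}}{-1260} = \sqrt{361} + 759 \left(-413\right) \frac{1}{693} \left(- \frac{1}{1260}\right) = 19 + 759 \left(\left(- \frac{59}{99}\right) \left(- \frac{1}{1260}\right)\right) = 19 + 759 \cdot \frac{59}{124740} = 19 + \frac{1357}{3780} = \frac{73177}{3780}$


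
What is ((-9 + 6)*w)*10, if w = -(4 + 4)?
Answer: 240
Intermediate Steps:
w = -8 (w = -1*8 = -8)
((-9 + 6)*w)*10 = ((-9 + 6)*(-8))*10 = -3*(-8)*10 = 24*10 = 240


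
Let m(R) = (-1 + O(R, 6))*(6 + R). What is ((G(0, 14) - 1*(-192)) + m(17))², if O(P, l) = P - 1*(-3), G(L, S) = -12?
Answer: 380689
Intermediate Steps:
O(P, l) = 3 + P (O(P, l) = P + 3 = 3 + P)
m(R) = (2 + R)*(6 + R) (m(R) = (-1 + (3 + R))*(6 + R) = (2 + R)*(6 + R))
((G(0, 14) - 1*(-192)) + m(17))² = ((-12 - 1*(-192)) + (12 + 17² + 8*17))² = ((-12 + 192) + (12 + 289 + 136))² = (180 + 437)² = 617² = 380689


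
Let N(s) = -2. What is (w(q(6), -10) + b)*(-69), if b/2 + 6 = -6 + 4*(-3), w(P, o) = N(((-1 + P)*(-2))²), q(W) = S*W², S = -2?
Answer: 3450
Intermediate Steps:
q(W) = -2*W²
w(P, o) = -2
b = -48 (b = -12 + 2*(-6 + 4*(-3)) = -12 + 2*(-6 - 12) = -12 + 2*(-18) = -12 - 36 = -48)
(w(q(6), -10) + b)*(-69) = (-2 - 48)*(-69) = -50*(-69) = 3450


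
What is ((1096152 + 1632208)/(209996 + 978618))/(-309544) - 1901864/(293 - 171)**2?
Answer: -21867177807818377/171132665428942 ≈ -127.78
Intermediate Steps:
((1096152 + 1632208)/(209996 + 978618))/(-309544) - 1901864/(293 - 171)**2 = (2728360/1188614)*(-1/309544) - 1901864/(122**2) = (2728360*(1/1188614))*(-1/309544) - 1901864/14884 = (1364180/594307)*(-1/309544) - 1901864*1/14884 = -341045/45991041502 - 475466/3721 = -21867177807818377/171132665428942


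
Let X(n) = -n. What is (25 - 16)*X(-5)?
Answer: 45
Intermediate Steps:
(25 - 16)*X(-5) = (25 - 16)*(-1*(-5)) = 9*5 = 45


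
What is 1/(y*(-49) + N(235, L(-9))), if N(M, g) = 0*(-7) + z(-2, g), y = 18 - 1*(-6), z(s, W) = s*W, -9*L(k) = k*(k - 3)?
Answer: -1/1152 ≈ -0.00086806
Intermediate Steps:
L(k) = -k*(-3 + k)/9 (L(k) = -k*(k - 3)/9 = -k*(-3 + k)/9)
z(s, W) = W*s
y = 24 (y = 18 + 6 = 24)
N(M, g) = -2*g (N(M, g) = 0*(-7) + g*(-2) = 0 - 2*g = -2*g)
1/(y*(-49) + N(235, L(-9))) = 1/(24*(-49) - 2*(-9)*(3 - 1*(-9))/9) = 1/(-1176 - 2*(-9)*(3 + 9)/9) = 1/(-1176 - 2*(-9)*12/9) = 1/(-1176 - 2*(-12)) = 1/(-1176 + 24) = 1/(-1152) = -1/1152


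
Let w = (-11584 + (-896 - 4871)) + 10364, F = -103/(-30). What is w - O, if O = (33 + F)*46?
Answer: -129944/15 ≈ -8662.9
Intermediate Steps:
F = 103/30 (F = -103*(-1/30) = 103/30 ≈ 3.4333)
w = -6987 (w = (-11584 - 5767) + 10364 = -17351 + 10364 = -6987)
O = 25139/15 (O = (33 + 103/30)*46 = (1093/30)*46 = 25139/15 ≈ 1675.9)
w - O = -6987 - 1*25139/15 = -6987 - 25139/15 = -129944/15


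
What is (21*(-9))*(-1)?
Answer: 189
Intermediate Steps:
(21*(-9))*(-1) = -189*(-1) = 189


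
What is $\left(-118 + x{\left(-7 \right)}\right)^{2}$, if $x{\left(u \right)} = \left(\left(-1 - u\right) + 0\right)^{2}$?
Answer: $6724$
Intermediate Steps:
$x{\left(u \right)} = \left(-1 - u\right)^{2}$
$\left(-118 + x{\left(-7 \right)}\right)^{2} = \left(-118 + \left(1 - 7\right)^{2}\right)^{2} = \left(-118 + \left(-6\right)^{2}\right)^{2} = \left(-118 + 36\right)^{2} = \left(-82\right)^{2} = 6724$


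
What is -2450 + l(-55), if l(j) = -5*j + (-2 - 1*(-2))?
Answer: -2175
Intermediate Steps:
l(j) = -5*j (l(j) = -5*j + (-2 + 2) = -5*j + 0 = -5*j)
-2450 + l(-55) = -2450 - 5*(-55) = -2450 + 275 = -2175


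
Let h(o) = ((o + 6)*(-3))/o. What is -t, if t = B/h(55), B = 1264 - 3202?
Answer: -35530/61 ≈ -582.46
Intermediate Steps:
h(o) = (-18 - 3*o)/o (h(o) = ((6 + o)*(-3))/o = (-18 - 3*o)/o)
B = -1938
t = 35530/61 (t = -1938/(-3 - 18/55) = -1938/(-183/55) = -1938*(-55/183) = 35530/61 ≈ 582.46)
-t = -1*35530/61 = -35530/61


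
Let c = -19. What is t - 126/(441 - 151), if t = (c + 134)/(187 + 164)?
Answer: -5438/50895 ≈ -0.10685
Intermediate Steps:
t = 115/351 (t = (-19 + 134)/(187 + 164) = 115/351 ≈ 0.32764)
t - 126/(441 - 151) = 115/351 - 126/(441 - 151) = 115/351 - 126/290 = 115/351 + (1/290)*(-126) = 115/351 - 63/145 = -5438/50895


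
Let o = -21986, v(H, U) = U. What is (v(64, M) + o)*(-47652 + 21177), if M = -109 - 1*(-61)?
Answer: 583350150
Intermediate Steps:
M = -48 (M = -109 + 61 = -48)
(v(64, M) + o)*(-47652 + 21177) = (-48 - 21986)*(-47652 + 21177) = -22034*(-26475) = 583350150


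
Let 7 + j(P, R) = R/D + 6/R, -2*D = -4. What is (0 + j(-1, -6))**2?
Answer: 121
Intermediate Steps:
D = 2 (D = -1/2*(-4) = 2)
j(P, R) = -7 + R/2 + 6/R (j(P, R) = -7 + (R/2 + 6/R) = -7 + R/2 + 6/R)
(0 + j(-1, -6))**2 = (0 + (-7 + (1/2)*(-6) + 6/(-6)))**2 = (0 + (-7 - 3 + 6*(-1/6)))**2 = (0 + (-7 - 3 - 1))**2 = (0 - 11)**2 = (-11)**2 = 121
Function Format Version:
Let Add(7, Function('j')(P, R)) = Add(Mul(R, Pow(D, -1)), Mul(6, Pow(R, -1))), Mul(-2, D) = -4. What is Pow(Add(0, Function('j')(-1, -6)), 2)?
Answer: 121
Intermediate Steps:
D = 2 (D = Mul(Rational(-1, 2), -4) = 2)
Function('j')(P, R) = Add(-7, Mul(Rational(1, 2), R), Mul(6, Pow(R, -1))) (Function('j')(P, R) = Add(-7, Add(Mul(R, Pow(2, -1)), Mul(6, Pow(R, -1)))) = Add(-7, Add(Mul(R, Rational(1, 2)), Mul(6, Pow(R, -1)))) = Add(-7, Add(Mul(Rational(1, 2), R), Mul(6, Pow(R, -1)))) = Add(-7, Mul(Rational(1, 2), R), Mul(6, Pow(R, -1))))
Pow(Add(0, Function('j')(-1, -6)), 2) = Pow(Add(0, Add(-7, Mul(Rational(1, 2), -6), Mul(6, Pow(-6, -1)))), 2) = Pow(Add(0, Add(-7, -3, Mul(6, Rational(-1, 6)))), 2) = Pow(Add(0, Add(-7, -3, -1)), 2) = Pow(Add(0, -11), 2) = Pow(-11, 2) = 121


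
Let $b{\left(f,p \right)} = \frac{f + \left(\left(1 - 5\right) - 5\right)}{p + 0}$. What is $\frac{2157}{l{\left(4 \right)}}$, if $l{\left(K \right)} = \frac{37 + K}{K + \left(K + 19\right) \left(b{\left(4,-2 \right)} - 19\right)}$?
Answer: $- \frac{1619907}{82} \approx -19755.0$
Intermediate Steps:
$b{\left(f,p \right)} = \frac{-9 + f}{p}$ ($b{\left(f,p \right)} = \frac{f - 9}{p} = \frac{-9 + f}{p}$)
$l{\left(K \right)} = \frac{37 + K}{- \frac{627}{2} - \frac{31 K}{2}}$ ($l{\left(K \right)} = \frac{37 + K}{K + \left(K + 19\right) \left(\frac{-9 + 4}{-2} - 19\right)} = \frac{37 + K}{K + \left(19 + K\right) \left(\left(- \frac{1}{2}\right) \left(-5\right) - 19\right)} = \frac{37 + K}{K + \left(19 + K\right) \left(\frac{5}{2} - 19\right)} = \frac{37 + K}{K + \left(19 + K\right) \left(- \frac{33}{2}\right)} = \frac{37 + K}{K - \left(\frac{627}{2} + \frac{33 K}{2}\right)} = \frac{37 + K}{- \frac{627}{2} - \frac{31 K}{2}}$)
$\frac{2157}{l{\left(4 \right)}} = \frac{2157}{2 \frac{1}{627 + 31 \cdot 4} \left(-37 - 4\right)} = \frac{2157}{2 \frac{1}{627 + 124} \left(-37 - 4\right)} = \frac{2157}{2 \cdot \frac{1}{751} \left(-41\right)} = \frac{2157}{- \frac{82}{751}} = 2157 \left(- \frac{751}{82}\right) = - \frac{1619907}{82}$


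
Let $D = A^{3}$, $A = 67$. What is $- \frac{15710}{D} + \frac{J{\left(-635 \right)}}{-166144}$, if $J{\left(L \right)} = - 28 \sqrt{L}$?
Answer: $- \frac{15710}{300763} + \frac{7 i \sqrt{635}}{41536} \approx -0.052234 + 0.0042468 i$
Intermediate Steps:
$D = 300763$ ($D = 67^{3} = 300763$)
$- \frac{15710}{D} + \frac{J{\left(-635 \right)}}{-166144} = - \frac{15710}{300763} + \frac{\left(-28\right) \sqrt{-635}}{-166144} = \left(-15710\right) \frac{1}{300763} + - 28 i \sqrt{635} \left(- \frac{1}{166144}\right) = - \frac{15710}{300763} + - 28 i \sqrt{635} \left(- \frac{1}{166144}\right) = - \frac{15710}{300763} + \frac{7 i \sqrt{635}}{41536}$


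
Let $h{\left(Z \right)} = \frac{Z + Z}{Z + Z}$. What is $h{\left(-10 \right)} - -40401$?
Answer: $40402$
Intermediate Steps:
$h{\left(Z \right)} = 1$ ($h{\left(Z \right)} = \frac{2 Z}{2 Z} = 2 Z \frac{1}{2 Z} = 1$)
$h{\left(-10 \right)} - -40401 = 1 - -40401 = 1 + 40401 = 40402$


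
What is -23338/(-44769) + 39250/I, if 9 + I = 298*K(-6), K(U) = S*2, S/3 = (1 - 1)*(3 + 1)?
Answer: -585657736/134307 ≈ -4360.6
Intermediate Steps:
S = 0 (S = 3*((1 - 1)*(3 + 1)) = 3*(0*4) = 3*0 = 0)
K(U) = 0 (K(U) = 0*2 = 0)
I = -9 (I = -9 + 298*0 = -9 + 0 = -9)
-23338/(-44769) + 39250/I = -23338/(-44769) + 39250/(-9) = -23338*(-1/44769) + 39250*(-⅑) = 23338/44769 - 39250/9 = -585657736/134307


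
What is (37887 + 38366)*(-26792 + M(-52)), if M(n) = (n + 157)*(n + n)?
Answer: -2875653136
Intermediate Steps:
M(n) = 2*n*(157 + n) (M(n) = (157 + n)*(2*n) = 2*n*(157 + n))
(37887 + 38366)*(-26792 + M(-52)) = (37887 + 38366)*(-26792 + 2*(-52)*(157 - 52)) = 76253*(-26792 + 2*(-52)*105) = 76253*(-26792 - 10920) = 76253*(-37712) = -2875653136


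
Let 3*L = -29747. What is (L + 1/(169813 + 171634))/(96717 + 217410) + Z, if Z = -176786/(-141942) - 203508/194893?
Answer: 251776834152951258583/1483562111383632861207 ≈ 0.16971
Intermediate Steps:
L = -29747/3 (L = (⅓)*(-29747) = -29747/3 ≈ -9915.7)
Z = 2784010681/13831751103 (Z = -176786*(-1/141942) - 203508*1/194893 = 88393/70971 - 203508/194893 = 2784010681/13831751103 ≈ 0.20128)
(L + 1/(169813 + 171634))/(96717 + 217410) + Z = (-29747/3 + 1/(169813 + 171634))/(96717 + 217410) + 2784010681/13831751103 = (-29747/3 + 1/341447)/314127 + 2784010681/13831751103 = (-29747/3 + 1/341447)*(1/314127) + 2784010681/13831751103 = -10157023906/1024341*1/314127 + 2784010681/13831751103 = -10157023906/321773165307 + 2784010681/13831751103 = 251776834152951258583/1483562111383632861207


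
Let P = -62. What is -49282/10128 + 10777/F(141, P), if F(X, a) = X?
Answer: 17033449/238008 ≈ 71.567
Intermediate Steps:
-49282/10128 + 10777/F(141, P) = -49282/10128 + 10777/141 = -49282*1/10128 + 10777*(1/141) = -24641/5064 + 10777/141 = 17033449/238008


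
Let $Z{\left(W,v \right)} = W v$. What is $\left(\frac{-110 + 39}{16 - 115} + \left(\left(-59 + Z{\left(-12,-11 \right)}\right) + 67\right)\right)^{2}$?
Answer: $\frac{194072761}{9801} \approx 19801.0$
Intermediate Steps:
$\left(\frac{-110 + 39}{16 - 115} + \left(\left(-59 + Z{\left(-12,-11 \right)}\right) + 67\right)\right)^{2} = \left(\frac{-110 + 39}{16 - 115} + \left(\left(-59 - -132\right) + 67\right)\right)^{2} = \left(- \frac{71}{-99} + \left(\left(-59 + 132\right) + 67\right)\right)^{2} = \left(\left(-71\right) \left(- \frac{1}{99}\right) + \left(73 + 67\right)\right)^{2} = \left(\frac{71}{99} + 140\right)^{2} = \left(\frac{13931}{99}\right)^{2} = \frac{194072761}{9801}$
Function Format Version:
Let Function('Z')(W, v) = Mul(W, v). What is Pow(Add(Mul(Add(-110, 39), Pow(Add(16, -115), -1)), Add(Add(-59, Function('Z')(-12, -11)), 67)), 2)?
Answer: Rational(194072761, 9801) ≈ 19801.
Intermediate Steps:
Pow(Add(Mul(Add(-110, 39), Pow(Add(16, -115), -1)), Add(Add(-59, Function('Z')(-12, -11)), 67)), 2) = Pow(Add(Mul(Add(-110, 39), Pow(Add(16, -115), -1)), Add(Add(-59, Mul(-12, -11)), 67)), 2) = Pow(Add(Mul(-71, Pow(-99, -1)), Add(Add(-59, 132), 67)), 2) = Pow(Add(Mul(-71, Rational(-1, 99)), Add(73, 67)), 2) = Pow(Add(Rational(71, 99), 140), 2) = Pow(Rational(13931, 99), 2) = Rational(194072761, 9801)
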